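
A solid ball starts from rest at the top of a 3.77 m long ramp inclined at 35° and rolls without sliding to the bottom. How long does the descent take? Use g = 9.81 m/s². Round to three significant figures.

t ≈ 1.37 s

With I = (2/5)MR², the ratio k = I/(MR²) is 0.4.
Newton's second law down the slope: Mg sinθ − f = Ma. The torque equation fR = Iα (with α = a/R) gives f = kMa.
Hence a = g sinθ/(1+k) = 9.81×sin35°/1.4 = 4.019 m/s².
With constant a from rest, t = √(2L/a) = √(2·3.77/4.019) ≈ 1.37 s.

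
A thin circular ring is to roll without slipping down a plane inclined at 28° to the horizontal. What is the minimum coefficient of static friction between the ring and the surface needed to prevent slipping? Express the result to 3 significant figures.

μ_min ≈ 0.266

With I = MR², the ratio k = I/(MR²) is 1.
Along the incline Mg sinθ − f = Ma, and torque about the center fR = Iα = kMR²(a/R) gives f = kMa.
These give a = g sinθ/(1+k) and the required friction f = kMg sinθ/(1+k).
With N = Mg cosθ, the no-slip condition f ≤ μN gives μ_min = f/N = k tanθ/(1+k).
μ_min = 1 × tan28° / 2 ≈ 0.266.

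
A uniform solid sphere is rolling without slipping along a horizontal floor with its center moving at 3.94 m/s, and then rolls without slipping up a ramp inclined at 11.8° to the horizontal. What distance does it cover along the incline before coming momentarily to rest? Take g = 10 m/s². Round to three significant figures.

With I = (2/5)MR², the ratio k = I/(MR²) is 0.4.
The rolling condition ω = v/R makes the rotational term ½I(v/R)² = ½kMv², so KE_total = ½(1+k)Mv² = (7/10)Mv².
Setting this equal to Mgh gives the vertical rise h = (1+k)v₀²/(2g) = 1.4×3.94²/(2×10) = 1.087 m.
The distance along the slope is d = h/sinθ = 1.087/sin11.8° ≈ 5.31 m.

d ≈ 5.31 m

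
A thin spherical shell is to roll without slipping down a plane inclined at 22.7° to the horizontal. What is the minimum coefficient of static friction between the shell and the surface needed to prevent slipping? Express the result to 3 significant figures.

Here I = (2/3)MR², so the shape factor k = I/(MR²) = 2/3.
Along the incline Mg sinθ − f = Ma, and torque about the center fR = Iα = kMR²(a/R) gives f = kMa.
These give a = g sinθ/(1+k) and the required friction f = kMg sinθ/(1+k).
With N = Mg cosθ, the no-slip condition f ≤ μN gives μ_min = f/N = k tanθ/(1+k).
μ_min = (2/3) × tan22.7° / 1.667 ≈ 0.167.

μ_min ≈ 0.167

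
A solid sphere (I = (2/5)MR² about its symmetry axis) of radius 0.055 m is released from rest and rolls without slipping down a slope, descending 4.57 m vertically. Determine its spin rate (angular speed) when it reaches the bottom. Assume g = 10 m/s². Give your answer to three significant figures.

ω ≈ 147 rad/s

The moment of inertia is (2/5)MR², giving k ≡ I/(MR²) = 0.4.
Rolling without slipping gives ω = v/R, so the total kinetic energy is ½Mv² + ½Iω² = ½(1+k)Mv² = (7/10)Mv².
Energy conservation Mgh = ½(1+k)Mv² gives v = √(2gh/(1+k)) = √(2 × 10 × 4.57 / 1.4) = 8.08 m/s.
The angular speed follows from ω = v/R = 8.08/0.055 ≈ 147 rad/s.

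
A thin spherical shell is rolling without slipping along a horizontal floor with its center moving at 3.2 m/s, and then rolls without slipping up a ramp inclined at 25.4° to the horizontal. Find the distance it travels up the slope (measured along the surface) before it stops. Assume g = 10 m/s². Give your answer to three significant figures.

d ≈ 1.99 m

For this body I = (2/3)MR², i.e. k = I/(MR²) = 2/3.
Since it rolls without slipping, ω = v/R and KE = ½Mv² + ½Iω² = ½(1+k)Mv² = (5/6)Mv².
Setting this equal to Mgh gives the vertical rise h = (1+k)v₀²/(2g) = 1.667×3.2²/(2×10) = 0.8533 m.
The distance along the slope is d = h/sinθ = 0.8533/sin25.4° ≈ 1.99 m.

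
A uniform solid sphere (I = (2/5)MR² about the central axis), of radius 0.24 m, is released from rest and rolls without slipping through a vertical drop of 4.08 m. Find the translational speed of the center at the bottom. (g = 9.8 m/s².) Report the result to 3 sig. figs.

v ≈ 7.56 m/s

With I = (2/5)MR², the ratio k = I/(MR²) is 0.4.
Rolling without slipping gives ω = v/R, so the total kinetic energy is ½Mv² + ½Iω² = ½(1+k)Mv² = (7/10)Mv².
Energy conservation: Mgh = (7/10)Mv², so v = √(2gh/(1+k)) = √(2 × 9.8 × 4.08 / 1.4) ≈ 7.56 m/s.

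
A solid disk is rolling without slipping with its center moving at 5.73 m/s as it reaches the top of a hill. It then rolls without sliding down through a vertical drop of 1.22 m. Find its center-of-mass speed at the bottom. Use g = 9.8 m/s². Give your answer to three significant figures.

v ≈ 6.98 m/s

Here I = (1/2)MR², so the shape factor k = I/(MR²) = 0.5.
Pure rolling means v = ωR; then KE = ½Mv² + ½I(v/R)² = ½(1+k)Mv² = (3/4)Mv².
Conserving energy between top and bottom: (3/4)Mv² = (3/4)Mv₀² + Mgh, hence v² = v₀² + 2gh/(1+k).
v = √(5.73² + 2×9.8×1.22/1.5) = √48.77 ≈ 6.98 m/s.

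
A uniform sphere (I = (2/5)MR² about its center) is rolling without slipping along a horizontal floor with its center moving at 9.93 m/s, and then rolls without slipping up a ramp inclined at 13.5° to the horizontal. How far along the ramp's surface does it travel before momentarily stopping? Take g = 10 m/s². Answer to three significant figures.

d ≈ 29.6 m

For this body I = (2/5)MR², i.e. k = I/(MR²) = 0.4.
Pure rolling means v = ωR; then KE = ½Mv² + ½I(v/R)² = ½(1+k)Mv² = (7/10)Mv².
Setting this equal to Mgh gives the vertical rise h = (1+k)v₀²/(2g) = 1.4×9.93²/(2×10) = 6.902 m.
The distance along the slope is d = h/sinθ = 6.902/sin13.5° ≈ 29.6 m.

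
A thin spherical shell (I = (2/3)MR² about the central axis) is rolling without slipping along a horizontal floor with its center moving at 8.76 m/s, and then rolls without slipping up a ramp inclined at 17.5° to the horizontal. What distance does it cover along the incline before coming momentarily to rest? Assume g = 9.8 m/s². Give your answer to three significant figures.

d ≈ 21.7 m

For this body I = (2/3)MR², i.e. k = I/(MR²) = 2/3.
The rolling condition ω = v/R makes the rotational term ½I(v/R)² = ½kMv², so KE_total = ½(1+k)Mv² = (5/6)Mv².
Setting this equal to Mgh gives the vertical rise h = (1+k)v₀²/(2g) = 1.667×8.76²/(2×9.8) = 6.525 m.
Along the incline, d = h/sinθ = 6.525/sin17.5° ≈ 21.7 m.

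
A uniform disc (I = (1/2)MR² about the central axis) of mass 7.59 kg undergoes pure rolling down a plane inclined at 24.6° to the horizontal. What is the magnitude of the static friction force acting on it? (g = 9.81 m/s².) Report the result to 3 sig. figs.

Here I = (1/2)MR², so the shape factor k = I/(MR²) = 0.5.
Translational: Mg sinθ − f = Ma. Rotational about the CM: fR = Iα = kMRa, so f = kMa.
Combining, a = g sinθ/(1+k) and f = kMa = kMg sinθ/(1+k).
f = 0.5 × 7.59 × 9.81 × sin24.6° / 1.5 ≈ 10.3 N.

f ≈ 10.3 N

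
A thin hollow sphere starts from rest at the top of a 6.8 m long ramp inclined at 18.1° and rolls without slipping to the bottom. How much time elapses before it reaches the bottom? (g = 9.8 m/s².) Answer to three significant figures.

t ≈ 2.73 s

With I = (2/3)MR², the ratio k = I/(MR²) is 2/3.
Newton's second law down the slope: Mg sinθ − f = Ma. The torque equation fR = Iα (with α = a/R) gives f = kMa.
Hence a = g sinθ/(1+k) = 9.8×sin18.1°/1.667 = 1.827 m/s².
Starting from rest, L = ½at², so t = √(2L/a) = √(2×6.8/1.827) ≈ 2.73 s.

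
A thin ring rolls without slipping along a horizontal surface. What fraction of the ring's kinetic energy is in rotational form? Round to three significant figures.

fraction ≈ 0.500

The moment of inertia is MR², giving k ≡ I/(MR²) = 1.
Since ω = v/R, the translational part is ½Mv² and the rotational part is ½I(v/R)² = ½kMv²; the total is ½(1+k)Mv².
The rotational fraction is therefore k/(1+k) = 1/2 ≈ 0.500.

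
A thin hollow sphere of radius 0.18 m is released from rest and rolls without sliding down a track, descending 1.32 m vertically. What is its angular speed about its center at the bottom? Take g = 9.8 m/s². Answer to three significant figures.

ω ≈ 21.9 rad/s

The moment of inertia is (2/3)MR², giving k ≡ I/(MR²) = 2/3.
The rolling condition ω = v/R makes the rotational term ½I(v/R)² = ½kMv², so KE_total = ½(1+k)Mv² = (5/6)Mv².
Energy conservation Mgh = ½(1+k)Mv² gives v = √(2gh/(1+k)) = √(2 × 9.8 × 1.32 / 1.667) = 3.94 m/s.
The angular speed follows from ω = v/R = 3.94/0.18 ≈ 21.9 rad/s.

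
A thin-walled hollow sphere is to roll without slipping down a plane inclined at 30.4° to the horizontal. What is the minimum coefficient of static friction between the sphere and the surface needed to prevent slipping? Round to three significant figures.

μ_min ≈ 0.235

The moment of inertia is (2/3)MR², giving k ≡ I/(MR²) = 2/3.
Along the incline Mg sinθ − f = Ma, and torque about the center fR = Iα = kMR²(a/R) gives f = kMa.
These give a = g sinθ/(1+k) and the required friction f = kMg sinθ/(1+k).
With N = Mg cosθ, the no-slip condition f ≤ μN gives μ_min = f/N = k tanθ/(1+k).
μ_min = (2/3) × tan30.4° / 1.667 ≈ 0.235.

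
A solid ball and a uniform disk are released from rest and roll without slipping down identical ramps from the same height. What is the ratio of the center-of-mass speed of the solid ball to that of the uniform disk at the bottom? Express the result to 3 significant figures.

v_ratio ≈ 1.04

Each satisfies Mgh = ½(1+k)Mv² with k = I/(MR²), so v ∝ 1/√(1+k).
For the solid ball k = 0.4; for the uniform disk k = 0.5.
v₁/v₂ = √((1+k₂)/(1+k₁)) = √(1.5/1.4) ≈ 1.04.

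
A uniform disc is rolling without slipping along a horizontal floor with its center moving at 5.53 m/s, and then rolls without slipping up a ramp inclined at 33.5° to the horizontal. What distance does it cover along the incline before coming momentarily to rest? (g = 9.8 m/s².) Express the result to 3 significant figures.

d ≈ 4.24 m

The moment of inertia is (1/2)MR², giving k ≡ I/(MR²) = 0.5.
Since it rolls without slipping, ω = v/R and KE = ½Mv² + ½Iω² = ½(1+k)Mv² = (3/4)Mv².
Setting this equal to Mgh gives the vertical rise h = (1+k)v₀²/(2g) = 1.5×5.53²/(2×9.8) = 2.34 m.
Along the incline, d = h/sinθ = 2.34/sin33.5° ≈ 4.24 m.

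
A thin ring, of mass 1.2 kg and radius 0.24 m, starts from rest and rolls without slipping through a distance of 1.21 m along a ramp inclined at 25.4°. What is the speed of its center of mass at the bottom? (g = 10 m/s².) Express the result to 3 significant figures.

v ≈ 2.28 m/s

With I = MR², the ratio k = I/(MR²) is 1.
Since it rolls without slipping, ω = v/R and KE = ½Mv² + ½Iω² = ½(1+k)Mv² = Mv².
The vertical drop is h = L sinθ = 1.21 × sin25.4° = 0.519 m.
Energy conservation: Mgh = Mv², so v = √(2gh/(1+k)) = √(2 × 10 × 0.519 / 2) ≈ 2.28 m/s.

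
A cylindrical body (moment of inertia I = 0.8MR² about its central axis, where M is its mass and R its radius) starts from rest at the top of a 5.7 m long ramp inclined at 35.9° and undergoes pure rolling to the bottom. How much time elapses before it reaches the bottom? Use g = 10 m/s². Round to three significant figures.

With I = 0.8MR², the ratio k = I/(MR²) is 0.8.
Translational: Mg sinθ − f = Ma. Rotational about the CM: fR = Iα = kMRa, so f = kMa.
Hence a = g sinθ/(1+k) = 10×sin35.9°/1.8 = 3.258 m/s².
With constant a from rest, t = √(2L/a) = √(2·5.7/3.258) ≈ 1.87 s.

t ≈ 1.87 s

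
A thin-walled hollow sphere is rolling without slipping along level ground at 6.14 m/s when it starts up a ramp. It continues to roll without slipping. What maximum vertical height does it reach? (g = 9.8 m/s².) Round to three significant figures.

Here I = (2/3)MR², so the shape factor k = I/(MR²) = 2/3.
Pure rolling means v = ωR; then KE = ½Mv² + ½I(v/R)² = ½(1+k)Mv² = (5/6)Mv².
At the top the kinetic energy is zero, so (5/6)Mv₀² = Mgh.
Thus h = (1+k)v₀²/(2g) = 1.667 × 6.14² / (2 × 9.8) ≈ 3.21 m.

h ≈ 3.21 m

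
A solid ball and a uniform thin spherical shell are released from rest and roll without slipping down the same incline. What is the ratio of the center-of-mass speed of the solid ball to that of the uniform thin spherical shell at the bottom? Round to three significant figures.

v_ratio ≈ 1.09

Each satisfies Mgh = ½(1+k)Mv² with k = I/(MR²), so v ∝ 1/√(1+k).
For the solid ball k = 0.4; for the uniform thin spherical shell k = 2/3.
v₁/v₂ = √((1+k₂)/(1+k₁)) = √(1.667/1.4) ≈ 1.09.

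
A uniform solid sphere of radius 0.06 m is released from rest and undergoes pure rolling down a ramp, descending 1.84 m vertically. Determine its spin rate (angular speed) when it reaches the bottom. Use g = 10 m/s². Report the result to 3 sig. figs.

The moment of inertia is (2/5)MR², giving k ≡ I/(MR²) = 0.4.
The rolling condition ω = v/R makes the rotational term ½I(v/R)² = ½kMv², so KE_total = ½(1+k)Mv² = (7/10)Mv².
Energy conservation Mgh = ½(1+k)Mv² gives v = √(2gh/(1+k)) = √(2 × 10 × 1.84 / 1.4) = 5.127 m/s.
Then ω = v/R = 5.127 / 0.06 ≈ 85.4 rad/s.

ω ≈ 85.4 rad/s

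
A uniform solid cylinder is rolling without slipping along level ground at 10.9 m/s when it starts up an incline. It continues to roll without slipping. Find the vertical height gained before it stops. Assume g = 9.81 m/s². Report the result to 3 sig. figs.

For this body I = (1/2)MR², i.e. k = I/(MR²) = 0.5.
Pure rolling means v = ωR; then KE = ½Mv² + ½I(v/R)² = ½(1+k)Mv² = (3/4)Mv².
At the top the kinetic energy is zero, so (3/4)Mv₀² = Mgh.
Thus h = (1+k)v₀²/(2g) = 1.5 × 10.9² / (2 × 9.81) ≈ 9.08 m.

h ≈ 9.08 m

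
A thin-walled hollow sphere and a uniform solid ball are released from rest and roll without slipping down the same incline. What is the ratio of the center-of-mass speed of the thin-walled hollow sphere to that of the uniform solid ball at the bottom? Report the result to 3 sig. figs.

v_ratio ≈ 0.917

Each satisfies Mgh = ½(1+k)Mv² with k = I/(MR²), so v ∝ 1/√(1+k).
For the thin-walled hollow sphere k = 2/3; for the uniform solid ball k = 0.4.
v₁/v₂ = √((1+k₂)/(1+k₁)) = √(1.4/1.667) ≈ 0.917.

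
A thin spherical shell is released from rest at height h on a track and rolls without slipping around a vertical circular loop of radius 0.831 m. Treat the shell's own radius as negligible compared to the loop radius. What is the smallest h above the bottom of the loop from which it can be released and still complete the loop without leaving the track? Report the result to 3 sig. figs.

h_min ≈ 2.35 m

For this body I = (2/3)MR², i.e. k = I/(MR²) = 2/3.
At the top, contact is just lost when gravity alone supplies the centripetal force: Mg = Mv_top²/r, i.e. v_top² = gr.
With ω = v/R, the kinetic energy at speed v is ½(1+k)Mv² = (5/6)Mv².
Energy conservation from release (height h) to the top (height 2r): Mgh = Mg(2r) + (5/6)M·gr.
Thus h_min = 2r + (1+k)r/2 = r(2 + 1.667/2) = 0.831 × 2.833 ≈ 2.35 m.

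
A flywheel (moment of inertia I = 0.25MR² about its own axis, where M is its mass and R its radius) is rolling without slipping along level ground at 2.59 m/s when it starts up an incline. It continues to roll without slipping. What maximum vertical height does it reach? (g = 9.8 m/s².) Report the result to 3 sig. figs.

For this body I = 0.25MR², i.e. k = I/(MR²) = 0.25.
Rolling without slipping gives ω = v/R, so the total kinetic energy is ½Mv² + ½Iω² = ½(1+k)Mv² = (5/8)Mv².
All of this converts to potential energy at the highest point: (5/8)Mv₀² = Mgh.
Thus h = (1+k)v₀²/(2g) = 1.25 × 2.59² / (2 × 9.8) ≈ 0.428 m.

h ≈ 0.428 m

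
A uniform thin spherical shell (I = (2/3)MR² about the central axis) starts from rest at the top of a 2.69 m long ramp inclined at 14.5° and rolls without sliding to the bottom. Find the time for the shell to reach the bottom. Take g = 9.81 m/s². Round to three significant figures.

Here I = (2/3)MR², so the shape factor k = I/(MR²) = 2/3.
Newton's second law down the slope: Mg sinθ − f = Ma. The torque equation fR = Iα (with α = a/R) gives f = kMa.
Hence a = g sinθ/(1+k) = 9.81×sin14.5°/1.667 = 1.474 m/s².
With constant a from rest, t = √(2L/a) = √(2·2.69/1.474) ≈ 1.91 s.

t ≈ 1.91 s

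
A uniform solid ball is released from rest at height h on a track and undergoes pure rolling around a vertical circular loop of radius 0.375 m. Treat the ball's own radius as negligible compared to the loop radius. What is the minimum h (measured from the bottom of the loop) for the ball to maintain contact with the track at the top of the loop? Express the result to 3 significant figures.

h_min ≈ 1.01 m

The moment of inertia is (2/5)MR², giving k ≡ I/(MR²) = 0.4.
At the top of the loop, the minimum-contact condition is Mg = Mv_top²/r, so v_top² = gr.
With ω = v/R, the kinetic energy at speed v is ½(1+k)Mv² = (7/10)Mv².
Energy conservation from release (height h) to the top (height 2r): Mgh = Mg(2r) + (7/10)M·gr.
Thus h_min = 2r + (1+k)r/2 = r(2 + 1.4/2) = 0.375 × 2.7 ≈ 1.01 m.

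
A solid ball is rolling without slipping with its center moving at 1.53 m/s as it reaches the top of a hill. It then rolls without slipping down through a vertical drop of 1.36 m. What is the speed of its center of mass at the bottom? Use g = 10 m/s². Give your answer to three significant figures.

v ≈ 4.67 m/s

Here I = (2/5)MR², so the shape factor k = I/(MR²) = 0.4.
Rolling without slipping gives ω = v/R, so the total kinetic energy is ½Mv² + ½Iω² = ½(1+k)Mv² = (7/10)Mv².
Conserving energy between top and bottom: (7/10)Mv² = (7/10)Mv₀² + Mgh, hence v² = v₀² + 2gh/(1+k).
v = √(1.53² + 2×10×1.36/1.4) = √21.77 ≈ 4.67 m/s.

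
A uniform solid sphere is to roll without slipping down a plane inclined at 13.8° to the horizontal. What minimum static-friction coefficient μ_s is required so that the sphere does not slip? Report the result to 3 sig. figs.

The moment of inertia is (2/5)MR², giving k ≡ I/(MR²) = 0.4.
Translational: Mg sinθ − f = Ma. Rotational about the CM: fR = Iα = kMRa, so f = kMa.
These give a = g sinθ/(1+k) and the required friction f = kMg sinθ/(1+k).
With N = Mg cosθ, the no-slip condition f ≤ μN gives μ_min = f/N = k tanθ/(1+k).
μ_min = 0.4 × tan13.8° / 1.4 ≈ 0.0702.

μ_min ≈ 0.0702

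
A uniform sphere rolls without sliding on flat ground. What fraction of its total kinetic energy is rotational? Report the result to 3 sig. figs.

fraction ≈ 0.286

For this body I = (2/5)MR², i.e. k = I/(MR²) = 0.4.
With ω = v/R, KE_trans = ½Mv² and KE_rot = ½Iω² = ½kMv², so KE_total = ½(1+k)Mv².
The rotational fraction is therefore k/(1+k) = 0.4/1.4 ≈ 0.286.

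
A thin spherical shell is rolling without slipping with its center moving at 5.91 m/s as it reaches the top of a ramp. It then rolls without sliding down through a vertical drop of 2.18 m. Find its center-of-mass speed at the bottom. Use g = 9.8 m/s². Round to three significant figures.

The moment of inertia is (2/3)MR², giving k ≡ I/(MR²) = 2/3.
Since it rolls without slipping, ω = v/R and KE = ½Mv² + ½Iω² = ½(1+k)Mv² = (5/6)Mv².
Energy conservation: (5/6)Mv₀² + Mgh = (5/6)Mv², so v² = v₀² + 2gh/(1+k).
v = √(5.91² + 2×9.8×2.18/1.667) = √60.56 ≈ 7.78 m/s.

v ≈ 7.78 m/s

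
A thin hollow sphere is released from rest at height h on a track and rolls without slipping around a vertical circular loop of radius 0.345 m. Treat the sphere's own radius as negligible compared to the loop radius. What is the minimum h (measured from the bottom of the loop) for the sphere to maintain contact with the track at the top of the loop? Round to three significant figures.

The moment of inertia is (2/3)MR², giving k ≡ I/(MR²) = 2/3.
At the top of the loop, the minimum-contact condition is Mg = Mv_top²/r, so v_top² = gr.
With ω = v/R, the kinetic energy at speed v is ½(1+k)Mv² = (5/6)Mv².
Energy conservation from release (height h) to the top (height 2r): Mgh = Mg(2r) + (5/6)M·gr.
Thus h_min = 2r + (1+k)r/2 = r(2 + 1.667/2) = 0.345 × 2.833 ≈ 0.978 m.

h_min ≈ 0.978 m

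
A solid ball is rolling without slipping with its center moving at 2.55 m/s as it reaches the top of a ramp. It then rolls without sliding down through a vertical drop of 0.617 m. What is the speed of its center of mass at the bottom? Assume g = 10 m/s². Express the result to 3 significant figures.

v ≈ 3.91 m/s

The moment of inertia is (2/5)MR², giving k ≡ I/(MR²) = 0.4.
Since it rolls without slipping, ω = v/R and KE = ½Mv² + ½Iω² = ½(1+k)Mv² = (7/10)Mv².
Energy conservation: (7/10)Mv₀² + Mgh = (7/10)Mv², so v² = v₀² + 2gh/(1+k).
v = √(2.55² + 2×10×0.617/1.4) = √15.32 ≈ 3.91 m/s.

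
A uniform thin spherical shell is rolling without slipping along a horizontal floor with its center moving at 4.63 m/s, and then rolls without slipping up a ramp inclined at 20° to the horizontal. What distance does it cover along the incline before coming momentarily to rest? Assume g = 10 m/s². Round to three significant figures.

With I = (2/3)MR², the ratio k = I/(MR²) is 2/3.
The rolling condition ω = v/R makes the rotational term ½I(v/R)² = ½kMv², so KE_total = ½(1+k)Mv² = (5/6)Mv².
Setting this equal to Mgh gives the vertical rise h = (1+k)v₀²/(2g) = 1.667×4.63²/(2×10) = 1.786 m.
Along the incline, d = h/sinθ = 1.786/sin20° ≈ 5.22 m.

d ≈ 5.22 m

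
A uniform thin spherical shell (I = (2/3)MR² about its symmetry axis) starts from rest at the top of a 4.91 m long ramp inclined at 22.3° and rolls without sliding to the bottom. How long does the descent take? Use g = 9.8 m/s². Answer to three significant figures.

The moment of inertia is (2/3)MR², giving k ≡ I/(MR²) = 2/3.
Translational: Mg sinθ − f = Ma. Rotational about the CM: fR = Iα = kMRa, so f = kMa.
Hence a = g sinθ/(1+k) = 9.8×sin22.3°/1.667 = 2.231 m/s².
Starting from rest, L = ½at², so t = √(2L/a) = √(2×4.91/2.231) ≈ 2.10 s.

t ≈ 2.10 s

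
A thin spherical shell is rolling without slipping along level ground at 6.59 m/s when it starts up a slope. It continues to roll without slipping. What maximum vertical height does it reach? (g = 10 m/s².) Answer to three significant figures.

Here I = (2/3)MR², so the shape factor k = I/(MR²) = 2/3.
Since it rolls without slipping, ω = v/R and KE = ½Mv² + ½Iω² = ½(1+k)Mv² = (5/6)Mv².
All of this converts to potential energy at the highest point: (5/6)Mv₀² = Mgh.
Thus h = (1+k)v₀²/(2g) = 1.667 × 6.59² / (2 × 10) ≈ 3.62 m.

h ≈ 3.62 m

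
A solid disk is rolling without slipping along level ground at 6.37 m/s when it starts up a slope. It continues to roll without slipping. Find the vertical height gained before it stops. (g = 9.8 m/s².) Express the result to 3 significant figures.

For this body I = (1/2)MR², i.e. k = I/(MR²) = 0.5.
Pure rolling means v = ωR; then KE = ½Mv² + ½I(v/R)² = ½(1+k)Mv² = (3/4)Mv².
All of this converts to potential energy at the highest point: (3/4)Mv₀² = Mgh.
Thus h = (1+k)v₀²/(2g) = 1.5 × 6.37² / (2 × 9.8) ≈ 3.11 m.

h ≈ 3.11 m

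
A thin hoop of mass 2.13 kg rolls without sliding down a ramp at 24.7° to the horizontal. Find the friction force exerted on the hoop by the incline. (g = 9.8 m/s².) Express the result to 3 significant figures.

With I = MR², the ratio k = I/(MR²) is 1.
Translational: Mg sinθ − f = Ma. Rotational about the CM: fR = Iα = kMRa, so f = kMa.
Combining, a = g sinθ/(1+k) and f = kMa = kMg sinθ/(1+k).
f = 1 × 2.13 × 9.8 × sin24.7° / 2 ≈ 4.36 N.

f ≈ 4.36 N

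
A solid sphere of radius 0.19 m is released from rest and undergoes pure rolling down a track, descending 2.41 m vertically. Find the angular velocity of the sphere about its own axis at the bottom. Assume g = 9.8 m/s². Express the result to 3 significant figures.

ω ≈ 30.6 rad/s

Here I = (2/5)MR², so the shape factor k = I/(MR²) = 0.4.
Pure rolling means v = ωR; then KE = ½Mv² + ½I(v/R)² = ½(1+k)Mv² = (7/10)Mv².
Energy conservation Mgh = ½(1+k)Mv² gives v = √(2gh/(1+k)) = √(2 × 9.8 × 2.41 / 1.4) = 5.809 m/s.
The angular speed follows from ω = v/R = 5.809/0.19 ≈ 30.6 rad/s.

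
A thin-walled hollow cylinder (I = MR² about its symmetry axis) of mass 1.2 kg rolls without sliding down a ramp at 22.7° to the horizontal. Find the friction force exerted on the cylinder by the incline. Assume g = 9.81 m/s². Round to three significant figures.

Here I = MR², so the shape factor k = I/(MR²) = 1.
Translational: Mg sinθ − f = Ma. Rotational about the CM: fR = Iα = kMRa, so f = kMa.
Combining, a = g sinθ/(1+k) and f = kMa = kMg sinθ/(1+k).
f = 1 × 1.2 × 9.81 × sin22.7° / 2 ≈ 2.27 N.

f ≈ 2.27 N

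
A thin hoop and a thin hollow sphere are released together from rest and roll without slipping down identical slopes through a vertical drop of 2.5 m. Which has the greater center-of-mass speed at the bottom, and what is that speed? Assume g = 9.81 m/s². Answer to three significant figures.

the thin hollow sphere, at v ≈ 5.42 m/s

For rolling without slipping, Mgh = ½(1+k)Mv² where k = I/(MR²), so v = √(2gh/(1+k)).
Thin hoop: k = 1, giving v = √(2×9.81×2.5/2) = 4.952 m/s.
Thin hollow sphere: k = 2/3, giving v = √(2×9.81×2.5/1.667) = 5.425 m/s.
The smaller k wins: the thin hollow sphere, at ≈ 5.42 m/s.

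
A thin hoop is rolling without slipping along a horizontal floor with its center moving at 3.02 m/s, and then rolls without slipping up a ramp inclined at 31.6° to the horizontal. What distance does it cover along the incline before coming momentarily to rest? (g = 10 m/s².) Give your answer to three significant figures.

d ≈ 1.74 m

The moment of inertia is MR², giving k ≡ I/(MR²) = 1.
The rolling condition ω = v/R makes the rotational term ½I(v/R)² = ½kMv², so KE_total = ½(1+k)Mv² = Mv².
Setting this equal to Mgh gives the vertical rise h = (1+k)v₀²/(2g) = 2×3.02²/(2×10) = 0.912 m.
The distance along the slope is d = h/sinθ = 0.912/sin31.6° ≈ 1.74 m.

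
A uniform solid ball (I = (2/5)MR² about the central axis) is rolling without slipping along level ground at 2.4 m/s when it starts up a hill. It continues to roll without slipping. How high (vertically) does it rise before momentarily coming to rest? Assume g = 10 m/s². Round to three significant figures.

h ≈ 0.403 m

The moment of inertia is (2/5)MR², giving k ≡ I/(MR²) = 0.4.
Since it rolls without slipping, ω = v/R and KE = ½Mv² + ½Iω² = ½(1+k)Mv² = (7/10)Mv².
At the top the kinetic energy is zero, so (7/10)Mv₀² = Mgh.
Thus h = (1+k)v₀²/(2g) = 1.4 × 2.4² / (2 × 10) ≈ 0.403 m.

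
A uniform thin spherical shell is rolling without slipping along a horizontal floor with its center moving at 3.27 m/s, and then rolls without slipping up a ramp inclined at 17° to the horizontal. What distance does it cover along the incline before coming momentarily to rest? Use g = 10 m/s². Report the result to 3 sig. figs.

With I = (2/3)MR², the ratio k = I/(MR²) is 2/3.
Pure rolling means v = ωR; then KE = ½Mv² + ½I(v/R)² = ½(1+k)Mv² = (5/6)Mv².
Setting this equal to Mgh gives the vertical rise h = (1+k)v₀²/(2g) = 1.667×3.27²/(2×10) = 0.8911 m.
Along the incline, d = h/sinθ = 0.8911/sin17° ≈ 3.05 m.

d ≈ 3.05 m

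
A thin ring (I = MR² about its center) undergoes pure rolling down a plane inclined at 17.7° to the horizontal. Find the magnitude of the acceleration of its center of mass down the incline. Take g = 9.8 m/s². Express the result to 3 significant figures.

a ≈ 1.49 m/s²

The moment of inertia is MR², giving k ≡ I/(MR²) = 1.
Along the incline Mg sinθ − f = Ma, and torque about the center fR = Iα = kMR²(a/R) gives f = kMa.
Eliminating f: Mg sinθ = (1+k)Ma, so a = g sinθ/(1+k) = 9.8 × sin17.7° / 2 ≈ 1.49 m/s².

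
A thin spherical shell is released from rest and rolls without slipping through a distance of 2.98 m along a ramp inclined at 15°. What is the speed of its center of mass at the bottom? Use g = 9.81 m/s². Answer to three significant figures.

v ≈ 3.01 m/s

The moment of inertia is (2/3)MR², giving k ≡ I/(MR²) = 2/3.
Since it rolls without slipping, ω = v/R and KE = ½Mv² + ½Iω² = ½(1+k)Mv² = (5/6)Mv².
The vertical drop is h = L sinθ = 2.98 × sin15° = 0.7713 m.
Setting Mgh = (5/6)Mv² gives v = √(2gh/(1+k)) = √(2·9.81·0.7713/1.667) ≈ 3.01 m/s.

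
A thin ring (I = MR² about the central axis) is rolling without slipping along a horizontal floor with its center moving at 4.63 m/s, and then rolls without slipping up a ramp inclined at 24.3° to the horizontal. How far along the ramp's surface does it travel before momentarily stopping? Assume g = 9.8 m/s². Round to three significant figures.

d ≈ 5.32 m

For this body I = MR², i.e. k = I/(MR²) = 1.
Since it rolls without slipping, ω = v/R and KE = ½Mv² + ½Iω² = ½(1+k)Mv² = Mv².
Setting this equal to Mgh gives the vertical rise h = (1+k)v₀²/(2g) = 2×4.63²/(2×9.8) = 2.187 m.
Along the incline, d = h/sinθ = 2.187/sin24.3° ≈ 5.32 m.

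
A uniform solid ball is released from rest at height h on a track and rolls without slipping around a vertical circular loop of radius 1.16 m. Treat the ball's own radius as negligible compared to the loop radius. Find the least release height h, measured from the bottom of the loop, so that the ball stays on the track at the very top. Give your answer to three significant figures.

For this body I = (2/5)MR², i.e. k = I/(MR²) = 0.4.
At the top of the loop, the minimum-contact condition is Mg = Mv_top²/r, so v_top² = gr.
With ω = v/R, the kinetic energy at speed v is ½(1+k)Mv² = (7/10)Mv².
Energy conservation from release (height h) to the top (height 2r): Mgh = Mg(2r) + (7/10)M·gr.
Thus h_min = 2r + (1+k)r/2 = r(2 + 1.4/2) = 1.16 × 2.7 ≈ 3.13 m.

h_min ≈ 3.13 m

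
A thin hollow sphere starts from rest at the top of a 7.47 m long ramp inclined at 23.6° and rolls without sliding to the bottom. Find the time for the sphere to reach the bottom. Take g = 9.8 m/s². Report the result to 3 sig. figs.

t ≈ 2.52 s

For this body I = (2/3)MR², i.e. k = I/(MR²) = 2/3.
Translational: Mg sinθ − f = Ma. Rotational about the CM: fR = Iα = kMRa, so f = kMa.
Hence a = g sinθ/(1+k) = 9.8×sin23.6°/1.667 = 2.354 m/s².
Starting from rest, L = ½at², so t = √(2L/a) = √(2×7.47/2.354) ≈ 2.52 s.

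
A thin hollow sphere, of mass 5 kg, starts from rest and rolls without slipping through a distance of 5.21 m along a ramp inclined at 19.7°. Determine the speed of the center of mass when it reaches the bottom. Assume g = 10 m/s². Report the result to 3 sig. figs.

v ≈ 4.59 m/s

The moment of inertia is (2/3)MR², giving k ≡ I/(MR²) = 2/3.
Since it rolls without slipping, ω = v/R and KE = ½Mv² + ½Iω² = ½(1+k)Mv² = (5/6)Mv².
The vertical drop is h = L sinθ = 5.21 × sin19.7° = 1.756 m.
Setting Mgh = (5/6)Mv² gives v = √(2gh/(1+k)) = √(2·10·1.756/1.667) ≈ 4.59 m/s.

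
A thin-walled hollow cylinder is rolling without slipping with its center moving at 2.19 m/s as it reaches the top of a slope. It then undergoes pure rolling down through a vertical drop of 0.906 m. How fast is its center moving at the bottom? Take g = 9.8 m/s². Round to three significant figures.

With I = MR², the ratio k = I/(MR²) is 1.
Since it rolls without slipping, ω = v/R and KE = ½Mv² + ½Iω² = ½(1+k)Mv² = Mv².
Energy conservation: Mv₀² + Mgh = Mv², so v² = v₀² + 2gh/(1+k).
v = √(2.19² + 2×9.8×0.906/2) = √13.67 ≈ 3.70 m/s.

v ≈ 3.70 m/s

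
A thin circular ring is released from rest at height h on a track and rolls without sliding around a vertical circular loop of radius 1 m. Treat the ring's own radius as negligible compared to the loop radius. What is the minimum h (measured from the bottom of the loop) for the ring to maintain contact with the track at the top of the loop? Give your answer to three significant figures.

h_min ≈ 3.00 m

With I = MR², the ratio k = I/(MR²) is 1.
At the top of the loop, the minimum-contact condition is Mg = Mv_top²/r, so v_top² = gr.
With ω = v/R, the kinetic energy at speed v is ½(1+k)Mv² = Mv².
Energy conservation from release (height h) to the top (height 2r): Mgh = Mg(2r) + M·gr.
Thus h_min = 2r + (1+k)r/2 = r(2 + 2/2) = 1 × 3 ≈ 3.00 m.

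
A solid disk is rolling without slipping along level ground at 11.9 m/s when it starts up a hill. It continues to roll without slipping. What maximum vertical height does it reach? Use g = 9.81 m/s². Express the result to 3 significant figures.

Here I = (1/2)MR², so the shape factor k = I/(MR²) = 0.5.
Pure rolling means v = ωR; then KE = ½Mv² + ½I(v/R)² = ½(1+k)Mv² = (3/4)Mv².
At the top the kinetic energy is zero, so (3/4)Mv₀² = Mgh.
Thus h = (1+k)v₀²/(2g) = 1.5 × 11.9² / (2 × 9.81) ≈ 10.8 m.

h ≈ 10.8 m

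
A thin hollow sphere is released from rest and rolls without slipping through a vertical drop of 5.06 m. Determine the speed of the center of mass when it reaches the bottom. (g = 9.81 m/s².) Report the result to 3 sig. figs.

v ≈ 7.72 m/s

With I = (2/3)MR², the ratio k = I/(MR²) is 2/3.
Since it rolls without slipping, ω = v/R and KE = ½Mv² + ½Iω² = ½(1+k)Mv² = (5/6)Mv².
Energy conservation: Mgh = (5/6)Mv², so v = √(2gh/(1+k)) = √(2 × 9.81 × 5.06 / 1.667) ≈ 7.72 m/s.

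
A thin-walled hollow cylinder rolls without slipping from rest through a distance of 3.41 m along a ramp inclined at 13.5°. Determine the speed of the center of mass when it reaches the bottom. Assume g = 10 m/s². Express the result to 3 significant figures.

v ≈ 2.82 m/s

For this body I = MR², i.e. k = I/(MR²) = 1.
Since it rolls without slipping, ω = v/R and KE = ½Mv² + ½Iω² = ½(1+k)Mv² = Mv².
The vertical drop is h = L sinθ = 3.41 × sin13.5° = 0.796 m.
Energy conservation: Mgh = Mv², so v = √(2gh/(1+k)) = √(2 × 10 × 0.796 / 2) ≈ 2.82 m/s.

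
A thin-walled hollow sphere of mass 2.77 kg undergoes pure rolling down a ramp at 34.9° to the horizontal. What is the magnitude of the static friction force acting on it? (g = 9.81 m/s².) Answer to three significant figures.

The moment of inertia is (2/3)MR², giving k ≡ I/(MR²) = 2/3.
Newton's second law down the slope: Mg sinθ − f = Ma. The torque equation fR = Iα (with α = a/R) gives f = kMa.
Combining, a = g sinθ/(1+k) and f = kMa = kMg sinθ/(1+k).
f = (2/3) × 2.77 × 9.81 × sin34.9° / 1.667 ≈ 6.22 N.

f ≈ 6.22 N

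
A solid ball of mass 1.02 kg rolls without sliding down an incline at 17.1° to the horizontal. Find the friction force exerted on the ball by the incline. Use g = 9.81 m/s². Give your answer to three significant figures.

For this body I = (2/5)MR², i.e. k = I/(MR²) = 0.4.
Translational: Mg sinθ − f = Ma. Rotational about the CM: fR = Iα = kMRa, so f = kMa.
Combining, a = g sinθ/(1+k) and f = kMa = kMg sinθ/(1+k).
f = 0.4 × 1.02 × 9.81 × sin17.1° / 1.4 ≈ 0.841 N.

f ≈ 0.841 N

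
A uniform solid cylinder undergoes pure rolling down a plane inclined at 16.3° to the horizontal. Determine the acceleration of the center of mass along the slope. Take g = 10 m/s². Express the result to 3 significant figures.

For this body I = (1/2)MR², i.e. k = I/(MR²) = 0.5.
Newton's second law down the slope: Mg sinθ − f = Ma. The torque equation fR = Iα (with α = a/R) gives f = kMa.
Eliminating f: Mg sinθ = (1+k)Ma, so a = g sinθ/(1+k) = 10 × sin16.3° / 1.5 ≈ 1.87 m/s².

a ≈ 1.87 m/s²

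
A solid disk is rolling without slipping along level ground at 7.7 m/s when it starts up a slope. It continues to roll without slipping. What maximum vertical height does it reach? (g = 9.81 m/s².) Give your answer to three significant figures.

The moment of inertia is (1/2)MR², giving k ≡ I/(MR²) = 0.5.
Rolling without slipping gives ω = v/R, so the total kinetic energy is ½Mv² + ½Iω² = ½(1+k)Mv² = (3/4)Mv².
At the top the kinetic energy is zero, so (3/4)Mv₀² = Mgh.
Thus h = (1+k)v₀²/(2g) = 1.5 × 7.7² / (2 × 9.81) ≈ 4.53 m.

h ≈ 4.53 m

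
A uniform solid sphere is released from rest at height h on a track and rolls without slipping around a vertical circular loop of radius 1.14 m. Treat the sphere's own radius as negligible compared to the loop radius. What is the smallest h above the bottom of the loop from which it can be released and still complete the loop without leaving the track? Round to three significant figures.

h_min ≈ 3.08 m

For this body I = (2/5)MR², i.e. k = I/(MR²) = 0.4.
At the top of the loop, the minimum-contact condition is Mg = Mv_top²/r, so v_top² = gr.
With ω = v/R, the kinetic energy at speed v is ½(1+k)Mv² = (7/10)Mv².
Energy conservation from release (height h) to the top (height 2r): Mgh = Mg(2r) + (7/10)M·gr.
Thus h_min = 2r + (1+k)r/2 = r(2 + 1.4/2) = 1.14 × 2.7 ≈ 3.08 m.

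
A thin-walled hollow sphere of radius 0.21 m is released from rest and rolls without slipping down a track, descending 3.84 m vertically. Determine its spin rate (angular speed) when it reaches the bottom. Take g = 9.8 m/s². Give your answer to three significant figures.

ω ≈ 32.0 rad/s

For this body I = (2/3)MR², i.e. k = I/(MR²) = 2/3.
The rolling condition ω = v/R makes the rotational term ½I(v/R)² = ½kMv², so KE_total = ½(1+k)Mv² = (5/6)Mv².
Energy conservation Mgh = ½(1+k)Mv² gives v = √(2gh/(1+k)) = √(2 × 9.8 × 3.84 / 1.667) = 6.72 m/s.
The angular speed follows from ω = v/R = 6.72/0.21 ≈ 32.0 rad/s.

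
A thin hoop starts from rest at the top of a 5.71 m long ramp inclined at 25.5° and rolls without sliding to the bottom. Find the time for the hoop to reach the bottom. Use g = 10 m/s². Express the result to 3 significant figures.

Here I = MR², so the shape factor k = I/(MR²) = 1.
Newton's second law down the slope: Mg sinθ − f = Ma. The torque equation fR = Iα (with α = a/R) gives f = kMa.
Hence a = g sinθ/(1+k) = 10×sin25.5°/2 = 2.153 m/s².
With constant a from rest, t = √(2L/a) = √(2·5.71/2.153) ≈ 2.30 s.

t ≈ 2.30 s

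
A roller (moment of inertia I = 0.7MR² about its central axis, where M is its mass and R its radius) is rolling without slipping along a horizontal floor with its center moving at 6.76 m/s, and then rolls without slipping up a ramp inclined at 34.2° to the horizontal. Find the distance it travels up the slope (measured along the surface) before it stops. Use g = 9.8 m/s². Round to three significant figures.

The moment of inertia is 0.7MR², giving k ≡ I/(MR²) = 0.7.
The rolling condition ω = v/R makes the rotational term ½I(v/R)² = ½kMv², so KE_total = ½(1+k)Mv² = (17/20)Mv².
Setting this equal to Mgh gives the vertical rise h = (1+k)v₀²/(2g) = 1.7×6.76²/(2×9.8) = 3.964 m.
Along the incline, d = h/sinθ = 3.964/sin34.2° ≈ 7.05 m.

d ≈ 7.05 m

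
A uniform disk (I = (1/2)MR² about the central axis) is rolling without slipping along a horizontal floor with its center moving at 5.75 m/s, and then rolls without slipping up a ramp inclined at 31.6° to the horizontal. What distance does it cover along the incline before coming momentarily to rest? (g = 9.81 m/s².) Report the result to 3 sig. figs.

d ≈ 4.82 m

Here I = (1/2)MR², so the shape factor k = I/(MR²) = 0.5.
The rolling condition ω = v/R makes the rotational term ½I(v/R)² = ½kMv², so KE_total = ½(1+k)Mv² = (3/4)Mv².
Setting this equal to Mgh gives the vertical rise h = (1+k)v₀²/(2g) = 1.5×5.75²/(2×9.81) = 2.528 m.
The distance along the slope is d = h/sinθ = 2.528/sin31.6° ≈ 4.82 m.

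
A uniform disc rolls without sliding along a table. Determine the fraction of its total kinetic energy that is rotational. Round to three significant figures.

For this body I = (1/2)MR², i.e. k = I/(MR²) = 0.5.
With ω = v/R, KE_trans = ½Mv² and KE_rot = ½Iω² = ½kMv², so KE_total = ½(1+k)Mv².
The rotational fraction is therefore k/(1+k) = 0.5/1.5 ≈ 0.333.

fraction ≈ 0.333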